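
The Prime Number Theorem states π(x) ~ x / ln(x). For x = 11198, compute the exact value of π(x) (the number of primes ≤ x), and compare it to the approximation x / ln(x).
π(11198) = 1356;  x/ln(x) ≈ 1201.05;  relative error ≈ 11.43%.

Directly count primes up to 11198: π(11198) = 1356. The PNT approximation gives 11198/ln(11198) ≈ 11198/9.32349 ≈ 1201.05. Relative error (π(x) − x/ln(x)) / π(x) ≈ 11.43%; the approximation is known to undercount slightly (Li(x) is a better estimate).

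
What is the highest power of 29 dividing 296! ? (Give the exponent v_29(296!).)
v_29(296!) = 10

Legendre's formula: v_p(n!) = Σ_{k ≥ 1} ⌊n / p^k⌋. For p = 29, n = 296, the terms are:
  ⌊296/29^1⌋ = ⌊296/29⌋ = 10
(the next term ⌊296/29^2⌋ = 0, terminating the sum). Summing: v_29(296!) = 10 = 10.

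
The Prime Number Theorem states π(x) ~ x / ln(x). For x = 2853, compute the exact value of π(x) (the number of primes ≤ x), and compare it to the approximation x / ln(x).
π(2853) = 414;  x/ln(x) ≈ 358.59;  relative error ≈ 13.38%.

Directly count primes up to 2853: π(2853) = 414. The PNT approximation gives 2853/ln(2853) ≈ 2853/7.95613 ≈ 358.59. Relative error (π(x) − x/ln(x)) / π(x) ≈ 13.38%; the approximation is known to undercount slightly (Li(x) is a better estimate).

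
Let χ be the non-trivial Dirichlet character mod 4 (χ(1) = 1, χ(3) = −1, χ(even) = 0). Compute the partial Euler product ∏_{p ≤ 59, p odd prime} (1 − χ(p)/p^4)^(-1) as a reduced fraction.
∏ = 183445748413257490575399266073534557279290897400455519407927913/185496494900685179853577258476392044643206802826790649934643200

The odd primes p ≤ 59 are [3, 5, 7, 11, 13, 17, 19, 23, 29, 31, 37, 41, 43, 47, 53, 59]. For each, χ(p) = 1 if p ≡ 1 mod 4, χ(p) = −1 if p ≡ 3 mod 4. Taking (1 − χ(p)/p^4)^(-1) = p^4/(p^4 − χ(p)): (1 − (-1)/3^4)^(-1) · (1 − (1)/5^4)^(-1) · (1 − (-1)/7^4)^(-1) · (1 − (-1)/11^4)^(-1) · (1 − (1)/13^4)^(-1) · (1 − (1)/17^4)^(-1) · (1 − (-1)/19^4)^(-1) · (1 − (-1)/23^4)^(-1) · (1 − (1)/29^4)^(-1) · (1 − (-1)/31^4)^(-1) · (1 − (1)/37^4)^(-1) · (1 − (1)/41^4)^(-1) · (1 − (-1)/43^4)^(-1) · (1 − (-1)/47^4)^(-1) · (1 − (1)/53^4)^(-1) · (1 − (-1)/59^4)^(-1) = 183445748413257490575399266073534557279290897400455519407927913/185496494900685179853577258476392044643206802826790649934643200.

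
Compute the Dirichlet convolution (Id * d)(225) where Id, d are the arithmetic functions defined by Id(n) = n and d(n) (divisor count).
(Id * d)(225) = 684

Divisors of 225: [1, 3, 5, 9, 15, 25, 45, 75, 225]. For each d | 225:
  d = 1: Id(1) · d(225/1) = 1 · 9 = 9
  d = 3: Id(3) · d(225/3) = 3 · 6 = 18
  d = 5: Id(5) · d(225/5) = 5 · 6 = 30
  d = 9: Id(9) · d(225/9) = 9 · 3 = 27
  d = 15: Id(15) · d(225/15) = 15 · 4 = 60
  d = 25: Id(25) · d(225/25) = 25 · 3 = 75
  d = 45: Id(45) · d(225/45) = 45 · 2 = 90
  d = 75: Id(75) · d(225/75) = 75 · 2 = 150
  d = 225: Id(225) · d(225/225) = 225 · 1 = 225
Summing: (Id * d)(225) = 9 + 18 + 30 + 27 + 60 + 75 + 90 + 150 + 225 = 684.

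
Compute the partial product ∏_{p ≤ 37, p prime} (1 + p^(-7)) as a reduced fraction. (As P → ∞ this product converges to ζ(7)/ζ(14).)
∏ = 228018297549409144061012751313154880100808796638571013381923478410878979964928/226144123234654878853445211850814351110881099376313221108562837934941141853125

The primes p ≤ 37 are [2, 3, 5, 7, 11, 13, 17, 19, 23, 29, 31, 37]. For each, (1 + 1/p^7) = (p^7 + 1)/p^7. Multiplying these fractions over p ∈ [2, 3, 5, 7, 11, 13, 17, 19, 23, 29, 31, 37] gives 228018297549409144061012751313154880100808796638571013381923478410878979964928/226144123234654878853445211850814351110881099376313221108562837934941141853125. (In the limit P → ∞ this tends to ζ(7)/ζ(14).)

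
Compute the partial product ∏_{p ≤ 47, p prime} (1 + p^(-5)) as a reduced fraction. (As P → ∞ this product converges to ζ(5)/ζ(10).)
∏ = 77350420258916008694441522216355088445733760320747817275637792505856/74669957780522328018216335873020857442299719217280893302140029444835

The primes p ≤ 47 are [2, 3, 5, 7, 11, 13, 17, 19, 23, 29, 31, 37, 41, 43, 47]. For each, (1 + 1/p^5) = (p^5 + 1)/p^5. Multiplying these fractions over p ∈ [2, 3, 5, 7, 11, 13, 17, 19, 23, 29, 31, 37, 41, 43, 47] gives 77350420258916008694441522216355088445733760320747817275637792505856/74669957780522328018216335873020857442299719217280893302140029444835. (In the limit P → ∞ this tends to ζ(5)/ζ(10).)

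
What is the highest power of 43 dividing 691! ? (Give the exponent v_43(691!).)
v_43(691!) = 16

Legendre's formula: v_p(n!) = Σ_{k ≥ 1} ⌊n / p^k⌋. For p = 43, n = 691, the terms are:
  ⌊691/43^1⌋ = ⌊691/43⌋ = 16
(the next term ⌊691/43^2⌋ = 0, terminating the sum). Summing: v_43(691!) = 16 = 16.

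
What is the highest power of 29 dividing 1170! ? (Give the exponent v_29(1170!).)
v_29(1170!) = 41

Legendre's formula: v_p(n!) = Σ_{k ≥ 1} ⌊n / p^k⌋. For p = 29, n = 1170, the terms are:
  ⌊1170/29^1⌋ = ⌊1170/29⌋ = 40
  ⌊1170/29^2⌋ = ⌊1170/841⌋ = 1
(the next term ⌊1170/29^3⌋ = 0, terminating the sum). Summing: v_29(1170!) = 40 + 1 = 41.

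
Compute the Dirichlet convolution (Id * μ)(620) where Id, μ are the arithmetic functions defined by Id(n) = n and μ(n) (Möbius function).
(Id * μ)(620) = 240

Divisors of 620: [1, 2, 4, 5, 10, 20, 31, 62, 124, 155, 310, 620]. For each d | 620:
  d = 1: Id(1) · μ(620/1) = 1 · 0 = 0
  d = 2: Id(2) · μ(620/2) = 2 · -1 = -2
  d = 4: Id(4) · μ(620/4) = 4 · 1 = 4
  d = 5: Id(5) · μ(620/5) = 5 · 0 = 0
  d = 10: Id(10) · μ(620/10) = 10 · 1 = 10
  d = 20: Id(20) · μ(620/20) = 20 · -1 = -20
  d = 31: Id(31) · μ(620/31) = 31 · 0 = 0
  d = 62: Id(62) · μ(620/62) = 62 · 1 = 62
  d = 124: Id(124) · μ(620/124) = 124 · -1 = -124
  d = 155: Id(155) · μ(620/155) = 155 · 0 = 0
  d = 310: Id(310) · μ(620/310) = 310 · -1 = -310
  d = 620: Id(620) · μ(620/620) = 620 · 1 = 620
Summing: (Id * μ)(620) = 0 + -2 + 4 + 0 + 10 + -20 + 0 + 62 + -124 + 0 + -310 + 620 = 240.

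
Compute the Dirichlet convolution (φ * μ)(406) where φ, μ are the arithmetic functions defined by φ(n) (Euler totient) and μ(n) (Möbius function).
(φ * μ)(406) = 0

Divisors of 406: [1, 2, 7, 14, 29, 58, 203, 406]. For each d | 406:
  d = 1: φ(1) · μ(406/1) = 1 · -1 = -1
  d = 2: φ(2) · μ(406/2) = 1 · 1 = 1
  d = 7: φ(7) · μ(406/7) = 6 · 1 = 6
  d = 14: φ(14) · μ(406/14) = 6 · -1 = -6
  d = 29: φ(29) · μ(406/29) = 28 · 1 = 28
  d = 58: φ(58) · μ(406/58) = 28 · -1 = -28
  d = 203: φ(203) · μ(406/203) = 168 · -1 = -168
  d = 406: φ(406) · μ(406/406) = 168 · 1 = 168
Summing: (φ * μ)(406) = -1 + 1 + 6 + -6 + 28 + -28 + -168 + 168 = 0.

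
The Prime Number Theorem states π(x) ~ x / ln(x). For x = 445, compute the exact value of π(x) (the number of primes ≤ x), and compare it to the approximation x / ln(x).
π(445) = 86;  x/ln(x) ≈ 72.97;  relative error ≈ 15.15%.

Directly count primes up to 445: π(445) = 86. The PNT approximation gives 445/ln(445) ≈ 445/6.09807 ≈ 72.97. Relative error (π(x) − x/ln(x)) / π(x) ≈ 15.15%; the approximation is known to undercount slightly (Li(x) is a better estimate).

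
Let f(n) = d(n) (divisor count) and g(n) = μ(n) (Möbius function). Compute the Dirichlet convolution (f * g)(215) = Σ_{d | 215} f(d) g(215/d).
(d * μ)(215) = 1

Divisors of 215: [1, 5, 43, 215]. For each d | 215:
  d = 1: d(1) · μ(215/1) = 1 · 1 = 1
  d = 5: d(5) · μ(215/5) = 2 · -1 = -2
  d = 43: d(43) · μ(215/43) = 2 · -1 = -2
  d = 215: d(215) · μ(215/215) = 4 · 1 = 4
Summing: (d * μ)(215) = 1 + -2 + -2 + 4 = 1.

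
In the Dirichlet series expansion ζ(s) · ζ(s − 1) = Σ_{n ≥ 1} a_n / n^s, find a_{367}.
σ(367) = 368

In the product (Σ m^0/m^s)(Σ k / k^s) = Σ (Σ_{d | n} d) / n^s, the coefficient of 1/n^s is σ(n) = Σ_{d | n} d. For n = 367, divisors are [1, 367]; summing: σ(367) = 368.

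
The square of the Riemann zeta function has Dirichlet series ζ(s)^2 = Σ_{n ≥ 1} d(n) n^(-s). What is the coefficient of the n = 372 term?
d(372) = 12

ζ(s)^2 = (Σ 1/m^s)(Σ 1/k^s). The coefficient of 1/n^s in the product is the number of ordered pairs (m, k) with mk = n, which equals d(n). For n = 372, divisors are [1, 2, 3, 4, 6, 12, 31, 62, 93, 124, 186, 372], so d(372) = 12.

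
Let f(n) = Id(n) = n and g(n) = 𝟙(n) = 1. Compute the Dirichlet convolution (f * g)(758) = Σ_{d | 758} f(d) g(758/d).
(Id * 𝟙)(758) = 1140

Divisors of 758: [1, 2, 379, 758]. For each d | 758:
  d = 1: Id(1) · 𝟙(758/1) = 1 · 1 = 1
  d = 2: Id(2) · 𝟙(758/2) = 2 · 1 = 2
  d = 379: Id(379) · 𝟙(758/379) = 379 · 1 = 379
  d = 758: Id(758) · 𝟙(758/758) = 758 · 1 = 758
Summing: (Id * 𝟙)(758) = 1 + 2 + 379 + 758 = 1140.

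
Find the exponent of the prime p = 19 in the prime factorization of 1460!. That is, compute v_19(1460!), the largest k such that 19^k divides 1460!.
v_19(1460!) = 80

Legendre's formula: v_p(n!) = Σ_{k ≥ 1} ⌊n / p^k⌋. For p = 19, n = 1460, the terms are:
  ⌊1460/19^1⌋ = ⌊1460/19⌋ = 76
  ⌊1460/19^2⌋ = ⌊1460/361⌋ = 4
(the next term ⌊1460/19^3⌋ = 0, terminating the sum). Summing: v_19(1460!) = 76 + 4 = 80.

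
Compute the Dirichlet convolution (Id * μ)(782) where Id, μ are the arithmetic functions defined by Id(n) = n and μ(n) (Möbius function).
(Id * μ)(782) = 352

Divisors of 782: [1, 2, 17, 23, 34, 46, 391, 782]. For each d | 782:
  d = 1: Id(1) · μ(782/1) = 1 · -1 = -1
  d = 2: Id(2) · μ(782/2) = 2 · 1 = 2
  d = 17: Id(17) · μ(782/17) = 17 · 1 = 17
  d = 23: Id(23) · μ(782/23) = 23 · 1 = 23
  d = 34: Id(34) · μ(782/34) = 34 · -1 = -34
  d = 46: Id(46) · μ(782/46) = 46 · -1 = -46
  d = 391: Id(391) · μ(782/391) = 391 · -1 = -391
  d = 782: Id(782) · μ(782/782) = 782 · 1 = 782
Summing: (Id * μ)(782) = -1 + 2 + 17 + 23 + -34 + -46 + -391 + 782 = 352.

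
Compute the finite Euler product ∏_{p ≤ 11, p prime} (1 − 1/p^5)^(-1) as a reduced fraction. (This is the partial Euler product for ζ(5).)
∏ = 20590675875/19857468221

The primes p ≤ 11 are [2, 3, 5, 7, 11]. For each prime, (1 − 1/p^5)^(-1) = p^5 / (p^5 − 1). The product is (1 − 1/2^5)^(-1), (1 − 1/3^5)^(-1), (1 − 1/5^5)^(-1), (1 − 1/7^5)^(-1), (1 − 1/11^5)^(-1) = ∏ p^5 / (p^5 − 1) = 20590675875/19857468221.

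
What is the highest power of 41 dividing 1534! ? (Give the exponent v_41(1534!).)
v_41(1534!) = 37

Legendre's formula: v_p(n!) = Σ_{k ≥ 1} ⌊n / p^k⌋. For p = 41, n = 1534, the terms are:
  ⌊1534/41^1⌋ = ⌊1534/41⌋ = 37
(the next term ⌊1534/41^2⌋ = 0, terminating the sum). Summing: v_41(1534!) = 37 = 37.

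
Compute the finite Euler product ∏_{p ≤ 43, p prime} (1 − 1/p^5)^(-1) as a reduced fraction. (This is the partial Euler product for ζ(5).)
∏ = 1572482291224969810929353517600303098269844539827384419450979869/1516482033755337998564749447506198249900022724140786873799147520

The primes p ≤ 43 are [2, 3, 5, 7, 11, 13, 17, 19, 23, 29, 31, 37, 41, 43]. For each prime, (1 − 1/p^5)^(-1) = p^5 / (p^5 − 1). The product is (1 − 1/2^5)^(-1), (1 − 1/3^5)^(-1), (1 − 1/5^5)^(-1), (1 − 1/7^5)^(-1), (1 − 1/11^5)^(-1), (1 − 1/13^5)^(-1), (1 − 1/17^5)^(-1), (1 − 1/19^5)^(-1), (1 − 1/23^5)^(-1), (1 − 1/29^5)^(-1), (1 − 1/31^5)^(-1), (1 − 1/37^5)^(-1), (1 − 1/41^5)^(-1), (1 − 1/43^5)^(-1) = ∏ p^5 / (p^5 − 1) = 1572482291224969810929353517600303098269844539827384419450979869/1516482033755337998564749447506198249900022724140786873799147520.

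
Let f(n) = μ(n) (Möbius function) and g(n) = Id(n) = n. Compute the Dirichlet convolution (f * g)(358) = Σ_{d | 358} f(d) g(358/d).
(μ * Id)(358) = 178

Divisors of 358: [1, 2, 179, 358]. For each d | 358:
  d = 1: μ(1) · Id(358/1) = 1 · 358 = 358
  d = 2: μ(2) · Id(358/2) = -1 · 179 = -179
  d = 179: μ(179) · Id(358/179) = -1 · 2 = -2
  d = 358: μ(358) · Id(358/358) = 1 · 1 = 1
Summing: (μ * Id)(358) = 358 + -179 + -2 + 1 = 178.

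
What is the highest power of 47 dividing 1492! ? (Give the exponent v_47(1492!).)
v_47(1492!) = 31

Legendre's formula: v_p(n!) = Σ_{k ≥ 1} ⌊n / p^k⌋. For p = 47, n = 1492, the terms are:
  ⌊1492/47^1⌋ = ⌊1492/47⌋ = 31
(the next term ⌊1492/47^2⌋ = 0, terminating the sum). Summing: v_47(1492!) = 31 = 31.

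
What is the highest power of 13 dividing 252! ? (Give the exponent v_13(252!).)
v_13(252!) = 20

Legendre's formula: v_p(n!) = Σ_{k ≥ 1} ⌊n / p^k⌋. For p = 13, n = 252, the terms are:
  ⌊252/13^1⌋ = ⌊252/13⌋ = 19
  ⌊252/13^2⌋ = ⌊252/169⌋ = 1
(the next term ⌊252/13^3⌋ = 0, terminating the sum). Summing: v_13(252!) = 19 + 1 = 20.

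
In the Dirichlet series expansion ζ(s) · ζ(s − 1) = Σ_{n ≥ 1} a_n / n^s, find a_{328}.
σ(328) = 630

In the product (Σ m^0/m^s)(Σ k / k^s) = Σ (Σ_{d | n} d) / n^s, the coefficient of 1/n^s is σ(n) = Σ_{d | n} d. For n = 328, divisors are [1, 2, 4, 8, 41, 82, 164, 328]; summing: σ(328) = 630.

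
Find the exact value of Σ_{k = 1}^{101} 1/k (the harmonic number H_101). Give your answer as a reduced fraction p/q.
H_101 = 1463919079240743966268954674710929768361083/281670315928038407744716588098661706369472

Direct summation: H_101 = 1 + 1/2 + ... + 1/101. The least common denominator is lcm(1, ..., 101) = 7041757898200960193617914702466542659236800; over this denominator the numerator is 7041757898200960193617914702466542659236800 + 3520878949100480096808957351233271329618400 + 2347252632733653397872638234155514219745600 + 1760439474550240048404478675616635664809200 + 1408351579640192038723582940493308531847360 + 1173626316366826698936319117077757109872800 + 1005965414028708599088273528923791808462400 + 880219737275120024202239337808317832404600 + 782417544244551132624212744718504739915200 + 704175789820096019361791470246654265923680 + 640159808927360017601628609315140241748800 + 586813158183413349468159558538878554936400 + 541673684476996937970608823266657127633600 + 502982707014354299544136764461895904231200 + 469450526546730679574527646831102843949120 + 440109868637560012101119668904158916202300 + 414221052835350599624583217792149568190400 + 391208772122275566312106372359252369957600 + 370618836747418957558837615919291718907200 + 352087894910048009680895735123327132961840 + 335321804676236199696091176307930602820800 + 320079904463680008800814304657570120874400 + 306163386878302617113822378368110550401600 + 293406579091706674734079779269439277468200 + 281670315928038407744716588098661706369472 + 270836842238498468985304411633328563816800 + 260805848081517044208070914906168246638400 + 251491353507177149772068382230947952115600 + 242819237868998627366134989740225608939200 + 234725263273365339787263823415551421974560 + 227153480587127748181223054918275569652800 + 220054934318780006050559834452079458101150 + 213386602975786672533876203105046747249600 + 207110526417675299812291608896074784095200 + 201193082805741719817654705784758361692480 + 195604386061137783156053186179626184978800 + 190317781032458383611294991958555207006400 + 185309418373709478779418807959645859453600 + 180557894825665645990202941088885709211200 + 176043947455024004840447867561663566480920 + 171750192639047809600436943962598601444800 + 167660902338118099848045588153965301410400 + 163761811586068841712044527964338201377600 + 160039952231840004400407152328785060437200 + 156483508848910226524842548943700947983040 + 153081693439151308556911189184055275200800 + 149824636131935323268466270265245588494400 + 146703289545853337367039889634719638734100 + 143709344861244085584039075560541686923200 + 140835157964019203872358294049330853184736 + 138073684278450199874861072597383189396800 + 135418421119249234492652205816664281908400 + 132863356569829437615432352876727219985600 + 130402924040758522104035457453084123319200 + 128031961785472003520325721863028048349760 + 125745676753588574886034191115473976057800 + 123539612249139652519612538639763906302400 + 121409618934499313683067494870112804469600 + 119351828783067121925727367838415977275200 + 117362631636682669893631911707775710987280 + 115438654068868199895375650860107256708800 + 113576740293563874090611527459137784826400 + 111773934892078733232030392102643534273600 + 110027467159390003025279917226039729050575 + 108334736895399387594121764653331425526720 + 106693301487893336266938101552523373624800 + 105100864152253137218177831380097651630400 + 103555263208837649906145804448037392047600 + 102054462292767539037940792789370183467200 + 100596541402870859908827352892379180846240 + 99179688707055777374900207076993558580800 + 97802193030568891578026593089813092489400 + 96462436961656988953670064417349899441600 + 95158890516229191805647495979277603503200 + 93890105309346135914905529366220568789824 + 92654709186854739389709403979822929726800 + 91451401275337145371661229902162891678400 + 90278947412832822995101470544442854605600 + 89136175926594432830606515221095476699200 + 88021973727512002420223933780831783240460 + 86935282693839014736023638302056082212800 + 85875096319523904800218471981299300722400 + 84840456604830845706239936174295694689600 + 83830451169059049924022794076982650705200 + 82844210567070119924916643558429913638080 + 81880905793034420856022263982169100688800 + 80939745956332875788711663246741869646400 + 80019976115920002200203576164392530218600 + 79120875260684945995706906769286996171200 + 78241754424455113262421274471850473991520 + 77381954925285276852944117609522446804800 + 76540846719575654278455594592027637600400 + 75717826862375916060407684972758523217600 + 74912318065967661634233135132622794247200 + 74123767349483791511767523183858343781440 + 73351644772926668683519944817359819367050 + 72595442249494434985751697963572604734400 + 71854672430622042792019537780270843461600 + 71128867658595557511292067701682249083200 + 70417578982009601936179147024665426592368 + 69720375229712477164533808935312303556800 = 36597976981018599156723866867773244209027075, so H_101 = 36597976981018599156723866867773244209027075/7041757898200960193617914702466542659236800; reducing by gcd(36597976981018599156723866867773244209027075, 7041757898200960193617914702466542659236800) = 25 gives 1463919079240743966268954674710929768361083/281670315928038407744716588098661706369472 ≈ 5.19728. (The PNT-adjacent estimate ln(101) + γ ≈ 5.19234 matches within O(1/n).)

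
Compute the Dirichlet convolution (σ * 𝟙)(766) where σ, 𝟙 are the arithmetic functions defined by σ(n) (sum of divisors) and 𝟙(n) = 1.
(σ * 𝟙)(766) = 1540

Divisors of 766: [1, 2, 383, 766]. For each d | 766:
  d = 1: σ(1) · 𝟙(766/1) = 1 · 1 = 1
  d = 2: σ(2) · 𝟙(766/2) = 3 · 1 = 3
  d = 383: σ(383) · 𝟙(766/383) = 384 · 1 = 384
  d = 766: σ(766) · 𝟙(766/766) = 1152 · 1 = 1152
Summing: (σ * 𝟙)(766) = 1 + 3 + 384 + 1152 = 1540.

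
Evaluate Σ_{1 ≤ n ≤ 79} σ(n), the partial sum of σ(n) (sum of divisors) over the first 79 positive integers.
Σ_{n ≤ 79} σ(n) = 5128

Compute σ(n) for each 1 ≤ n ≤ 79: σ(1) = 1, σ(2) = 3, σ(3) = 4, σ(4) = 7, σ(5) = 6, σ(6) = 12, σ(7) = 8, σ(8) = 15, σ(9) = 13, σ(10) = 18, σ(11) = 12, σ(12) = 28, σ(13) = 14, σ(14) = 24, σ(15) = 24, σ(16) = 31, σ(17) = 18, σ(18) = 39, σ(19) = 20, σ(20) = 42, σ(21) = 32, σ(22) = 36, σ(23) = 24, σ(24) = 60, σ(25) = 31, σ(26) = 42, σ(27) = 40, σ(28) = 56, σ(29) = 30, σ(30) = 72, σ(31) = 32, σ(32) = 63, σ(33) = 48, σ(34) = 54, σ(35) = 48, σ(36) = 91, σ(37) = 38, σ(38) = 60, σ(39) = 56, σ(40) = 90, σ(41) = 42, σ(42) = 96, σ(43) = 44, σ(44) = 84, σ(45) = 78, σ(46) = 72, σ(47) = 48, σ(48) = 124, σ(49) = 57, σ(50) = 93, σ(51) = 72, σ(52) = 98, σ(53) = 54, σ(54) = 120, σ(55) = 72, σ(56) = 120, σ(57) = 80, σ(58) = 90, σ(59) = 60, σ(60) = 168, σ(61) = 62, σ(62) = 96, σ(63) = 104, σ(64) = 127, σ(65) = 84, σ(66) = 144, σ(67) = 68, σ(68) = 126, σ(69) = 96, σ(70) = 144, σ(71) = 72, σ(72) = 195, σ(73) = 74, σ(74) = 114, σ(75) = 124, σ(76) = 140, σ(77) = 96, σ(78) = 168, σ(79) = 80. Summing all 79 values: 5128. (Average order: Σ_{n ≤ x} σ(n) ~ (π²/12) x². For x = 79, (π²/12)·79² ≈ 5133.02.)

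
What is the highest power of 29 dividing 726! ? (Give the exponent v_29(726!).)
v_29(726!) = 25

Legendre's formula: v_p(n!) = Σ_{k ≥ 1} ⌊n / p^k⌋. For p = 29, n = 726, the terms are:
  ⌊726/29^1⌋ = ⌊726/29⌋ = 25
(the next term ⌊726/29^2⌋ = 0, terminating the sum). Summing: v_29(726!) = 25 = 25.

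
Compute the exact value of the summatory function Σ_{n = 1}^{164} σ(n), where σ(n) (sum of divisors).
Σ_{n ≤ 164} σ(n) = 22167

Compute σ(n) for each 1 ≤ n ≤ 164: σ(1) = 1, σ(2) = 3, σ(3) = 4, σ(4) = 7, σ(5) = 6, σ(6) = 12, σ(7) = 8, σ(8) = 15, σ(9) = 13, σ(10) = 18, σ(11) = 12, σ(12) = 28, σ(13) = 14, σ(14) = 24, σ(15) = 24, σ(16) = 31, σ(17) = 18, σ(18) = 39, σ(19) = 20, σ(20) = 42, σ(21) = 32, σ(22) = 36, σ(23) = 24, σ(24) = 60, σ(25) = 31, σ(26) = 42, σ(27) = 40, σ(28) = 56, σ(29) = 30, σ(30) = 72, σ(31) = 32, σ(32) = 63, σ(33) = 48, σ(34) = 54, σ(35) = 48, σ(36) = 91, σ(37) = 38, σ(38) = 60, σ(39) = 56, σ(40) = 90, σ(41) = 42, σ(42) = 96, σ(43) = 44, σ(44) = 84, σ(45) = 78, σ(46) = 72, σ(47) = 48, σ(48) = 124, σ(49) = 57, σ(50) = 93, σ(51) = 72, σ(52) = 98, σ(53) = 54, σ(54) = 120, σ(55) = 72, σ(56) = 120, σ(57) = 80, σ(58) = 90, σ(59) = 60, σ(60) = 168, σ(61) = 62, σ(62) = 96, σ(63) = 104, σ(64) = 127, σ(65) = 84, σ(66) = 144, σ(67) = 68, σ(68) = 126, σ(69) = 96, σ(70) = 144, σ(71) = 72, σ(72) = 195, σ(73) = 74, σ(74) = 114, σ(75) = 124, σ(76) = 140, σ(77) = 96, σ(78) = 168, σ(79) = 80, σ(80) = 186, σ(81) = 121, σ(82) = 126, σ(83) = 84, σ(84) = 224, σ(85) = 108, σ(86) = 132, σ(87) = 120, σ(88) = 180, σ(89) = 90, σ(90) = 234, σ(91) = 112, σ(92) = 168, σ(93) = 128, σ(94) = 144, σ(95) = 120, σ(96) = 252, σ(97) = 98, σ(98) = 171, σ(99) = 156, σ(100) = 217, σ(101) = 102, σ(102) = 216, σ(103) = 104, σ(104) = 210, σ(105) = 192, σ(106) = 162, σ(107) = 108, σ(108) = 280, σ(109) = 110, σ(110) = 216, σ(111) = 152, σ(112) = 248, σ(113) = 114, σ(114) = 240, σ(115) = 144, σ(116) = 210, σ(117) = 182, σ(118) = 180, σ(119) = 144, σ(120) = 360, σ(121) = 133, σ(122) = 186, σ(123) = 168, σ(124) = 224, σ(125) = 156, σ(126) = 312, σ(127) = 128, σ(128) = 255, σ(129) = 176, σ(130) = 252, σ(131) = 132, σ(132) = 336, σ(133) = 160, σ(134) = 204, σ(135) = 240, σ(136) = 270, σ(137) = 138, σ(138) = 288, σ(139) = 140, σ(140) = 336, σ(141) = 192, σ(142) = 216, σ(143) = 168, σ(144) = 403, σ(145) = 180, σ(146) = 222, σ(147) = 228, σ(148) = 266, σ(149) = 150, σ(150) = 372, σ(151) = 152, σ(152) = 300, σ(153) = 234, σ(154) = 288, σ(155) = 192, σ(156) = 392, σ(157) = 158, σ(158) = 240, σ(159) = 216, σ(160) = 378, σ(161) = 192, σ(162) = 363, σ(163) = 164, σ(164) = 294. Summing all 164 values: 22167. (Average order: Σ_{n ≤ x} σ(n) ~ (π²/12) x². For x = 164, (π²/12)·164² ≈ 22121.07.)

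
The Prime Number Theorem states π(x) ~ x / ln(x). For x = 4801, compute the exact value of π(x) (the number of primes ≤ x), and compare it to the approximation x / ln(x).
π(4801) = 647;  x/ln(x) ≈ 566.38;  relative error ≈ 12.46%.

Directly count primes up to 4801: π(4801) = 647. The PNT approximation gives 4801/ln(4801) ≈ 4801/8.47658 ≈ 566.38. Relative error (π(x) − x/ln(x)) / π(x) ≈ 12.46%; the approximation is known to undercount slightly (Li(x) is a better estimate).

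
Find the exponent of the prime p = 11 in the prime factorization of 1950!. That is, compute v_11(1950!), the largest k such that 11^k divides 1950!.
v_11(1950!) = 194

Legendre's formula: v_p(n!) = Σ_{k ≥ 1} ⌊n / p^k⌋. For p = 11, n = 1950, the terms are:
  ⌊1950/11^1⌋ = ⌊1950/11⌋ = 177
  ⌊1950/11^2⌋ = ⌊1950/121⌋ = 16
  ⌊1950/11^3⌋ = ⌊1950/1331⌋ = 1
(the next term ⌊1950/11^4⌋ = 0, terminating the sum). Summing: v_11(1950!) = 177 + 16 + 1 = 194.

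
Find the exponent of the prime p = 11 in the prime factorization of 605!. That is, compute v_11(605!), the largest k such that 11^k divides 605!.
v_11(605!) = 60

Legendre's formula: v_p(n!) = Σ_{k ≥ 1} ⌊n / p^k⌋. For p = 11, n = 605, the terms are:
  ⌊605/11^1⌋ = ⌊605/11⌋ = 55
  ⌊605/11^2⌋ = ⌊605/121⌋ = 5
(the next term ⌊605/11^3⌋ = 0, terminating the sum). Summing: v_11(605!) = 55 + 5 = 60.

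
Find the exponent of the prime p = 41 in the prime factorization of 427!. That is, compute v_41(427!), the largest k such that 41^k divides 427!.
v_41(427!) = 10

Legendre's formula: v_p(n!) = Σ_{k ≥ 1} ⌊n / p^k⌋. For p = 41, n = 427, the terms are:
  ⌊427/41^1⌋ = ⌊427/41⌋ = 10
(the next term ⌊427/41^2⌋ = 0, terminating the sum). Summing: v_41(427!) = 10 = 10.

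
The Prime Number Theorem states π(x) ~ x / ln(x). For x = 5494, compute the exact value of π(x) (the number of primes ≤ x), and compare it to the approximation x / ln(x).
π(5494) = 725;  x/ln(x) ≈ 637.99;  relative error ≈ 12.00%.

Directly count primes up to 5494: π(5494) = 725. The PNT approximation gives 5494/ln(5494) ≈ 5494/8.61141 ≈ 637.99. Relative error (π(x) − x/ln(x)) / π(x) ≈ 12.00%; the approximation is known to undercount slightly (Li(x) is a better estimate).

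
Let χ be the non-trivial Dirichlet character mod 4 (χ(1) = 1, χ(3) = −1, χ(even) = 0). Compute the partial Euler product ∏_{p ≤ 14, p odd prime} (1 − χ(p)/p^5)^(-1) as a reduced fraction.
∏ = 700807599951834375/703510729567397888

The odd primes p ≤ 14 are [3, 5, 7, 11, 13]. For each, χ(p) = 1 if p ≡ 1 mod 4, χ(p) = −1 if p ≡ 3 mod 4. Taking (1 − χ(p)/p^5)^(-1) = p^5/(p^5 − χ(p)): (1 − (-1)/3^5)^(-1) · (1 − (1)/5^5)^(-1) · (1 − (-1)/7^5)^(-1) · (1 − (-1)/11^5)^(-1) · (1 − (1)/13^5)^(-1) = 700807599951834375/703510729567397888.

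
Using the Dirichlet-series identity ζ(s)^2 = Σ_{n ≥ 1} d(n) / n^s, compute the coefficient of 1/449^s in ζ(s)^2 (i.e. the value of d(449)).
d(449) = 2

ζ(s)^2 = (Σ 1/m^s)(Σ 1/k^s). The coefficient of 1/n^s in the product is the number of ordered pairs (m, k) with mk = n, which equals d(n). For n = 449, divisors are [1, 449], so d(449) = 2.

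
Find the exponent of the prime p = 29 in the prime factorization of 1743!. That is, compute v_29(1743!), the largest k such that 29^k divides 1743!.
v_29(1743!) = 62

Legendre's formula: v_p(n!) = Σ_{k ≥ 1} ⌊n / p^k⌋. For p = 29, n = 1743, the terms are:
  ⌊1743/29^1⌋ = ⌊1743/29⌋ = 60
  ⌊1743/29^2⌋ = ⌊1743/841⌋ = 2
(the next term ⌊1743/29^3⌋ = 0, terminating the sum). Summing: v_29(1743!) = 60 + 2 = 62.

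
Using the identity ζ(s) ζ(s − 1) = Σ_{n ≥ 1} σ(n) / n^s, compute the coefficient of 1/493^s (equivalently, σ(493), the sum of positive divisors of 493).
σ(493) = 540

In the product (Σ m^0/m^s)(Σ k / k^s) = Σ (Σ_{d | n} d) / n^s, the coefficient of 1/n^s is σ(n) = Σ_{d | n} d. For n = 493, divisors are [1, 17, 29, 493]; summing: σ(493) = 540.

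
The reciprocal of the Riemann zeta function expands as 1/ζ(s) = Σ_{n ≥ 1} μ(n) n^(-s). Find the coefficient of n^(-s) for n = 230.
μ(230) = -1

Factor n = 230 = 2 · 5 · 23. μ(n) = 0 if any exponent ≥ 2 (not squarefree); otherwise μ(n) = (−1)^{ω(n)} where ω(n) is the number of distinct prime factors. Applying: μ(230) = -1.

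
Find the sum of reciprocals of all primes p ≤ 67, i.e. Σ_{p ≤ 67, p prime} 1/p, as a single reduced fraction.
Σ 1/p = 13585328068403621603022853/7858321551080267055879090

π(67) = 19, so the primes ≤ 67 are [2, 3, 5, 7, 11, 13, 17, 19, 23, 29, 31, 37, 41, 43, 47, 53, 59, 61, 67]. Summing 1/p over these primes: 13585328068403621603022853/7858321551080267055879090 ≈ 1.7288. Mertens estimate ln ln(67) + 0.2615 ≈ 1.6977.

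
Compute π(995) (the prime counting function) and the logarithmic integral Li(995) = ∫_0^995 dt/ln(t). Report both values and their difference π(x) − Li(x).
π(995) = 167;  Li(995) ≈ 176.89;  π(x) − Li(x) ≈ -9.89.

Direct count of primes ≤ 995 gives π(995) = 167. Numerical evaluation of the logarithmic integral gives Li(995) ≈ 176.89. The difference π(x) − Li(x) ≈ -9.89 is typically negative for small/moderate x (Li(x) overestimates), though Littlewood's theorem shows this sign changes infinitely often.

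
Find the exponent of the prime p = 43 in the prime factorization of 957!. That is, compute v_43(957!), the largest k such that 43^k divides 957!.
v_43(957!) = 22

Legendre's formula: v_p(n!) = Σ_{k ≥ 1} ⌊n / p^k⌋. For p = 43, n = 957, the terms are:
  ⌊957/43^1⌋ = ⌊957/43⌋ = 22
(the next term ⌊957/43^2⌋ = 0, terminating the sum). Summing: v_43(957!) = 22 = 22.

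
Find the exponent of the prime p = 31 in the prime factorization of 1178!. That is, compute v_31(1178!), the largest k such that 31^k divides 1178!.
v_31(1178!) = 39

Legendre's formula: v_p(n!) = Σ_{k ≥ 1} ⌊n / p^k⌋. For p = 31, n = 1178, the terms are:
  ⌊1178/31^1⌋ = ⌊1178/31⌋ = 38
  ⌊1178/31^2⌋ = ⌊1178/961⌋ = 1
(the next term ⌊1178/31^3⌋ = 0, terminating the sum). Summing: v_31(1178!) = 38 + 1 = 39.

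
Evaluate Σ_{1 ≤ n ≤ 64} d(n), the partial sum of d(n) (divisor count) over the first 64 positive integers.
Σ_{n ≤ 64} d(n) = 280

Compute d(n) for each 1 ≤ n ≤ 64: d(1) = 1, d(2) = 2, d(3) = 2, d(4) = 3, d(5) = 2, d(6) = 4, d(7) = 2, d(8) = 4, d(9) = 3, d(10) = 4, d(11) = 2, d(12) = 6, d(13) = 2, d(14) = 4, d(15) = 4, d(16) = 5, d(17) = 2, d(18) = 6, d(19) = 2, d(20) = 6, d(21) = 4, d(22) = 4, d(23) = 2, d(24) = 8, d(25) = 3, d(26) = 4, d(27) = 4, d(28) = 6, d(29) = 2, d(30) = 8, d(31) = 2, d(32) = 6, d(33) = 4, d(34) = 4, d(35) = 4, d(36) = 9, d(37) = 2, d(38) = 4, d(39) = 4, d(40) = 8, d(41) = 2, d(42) = 8, d(43) = 2, d(44) = 6, d(45) = 6, d(46) = 4, d(47) = 2, d(48) = 10, d(49) = 3, d(50) = 6, d(51) = 4, d(52) = 6, d(53) = 2, d(54) = 8, d(55) = 4, d(56) = 8, d(57) = 4, d(58) = 4, d(59) = 2, d(60) = 12, d(61) = 2, d(62) = 4, d(63) = 6, d(64) = 7. Summing all 64 values: 280. (Dirichlet's divisor formula: Σ_{n ≤ x} d(n) = x ln(x) + (2γ − 1) x + O(√x). For x = 64, the asymptotic estimate is ≈ 276.05.)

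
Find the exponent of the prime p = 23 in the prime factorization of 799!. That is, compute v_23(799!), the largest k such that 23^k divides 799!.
v_23(799!) = 35

Legendre's formula: v_p(n!) = Σ_{k ≥ 1} ⌊n / p^k⌋. For p = 23, n = 799, the terms are:
  ⌊799/23^1⌋ = ⌊799/23⌋ = 34
  ⌊799/23^2⌋ = ⌊799/529⌋ = 1
(the next term ⌊799/23^3⌋ = 0, terminating the sum). Summing: v_23(799!) = 34 + 1 = 35.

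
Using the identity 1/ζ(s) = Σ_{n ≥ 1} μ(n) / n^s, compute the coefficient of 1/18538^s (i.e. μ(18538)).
μ(18538) = 1

Factor n = 18538 = 2 · 13 · 23 · 31. μ(n) = 0 if any exponent ≥ 2 (not squarefree); otherwise μ(n) = (−1)^{ω(n)} where ω(n) is the number of distinct prime factors. Applying: μ(18538) = 1.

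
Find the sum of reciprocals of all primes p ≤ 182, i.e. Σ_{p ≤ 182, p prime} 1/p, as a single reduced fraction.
Σ 1/p = 10408867916382550633331528920459565913027063402071390584941986323453055203/5397346292805549782720214077673687806275517530364350655459511599582614290

π(182) = 42, so the primes ≤ 182 are [2, 3, 5, 7, 11, 13, 17, 19, 23, 29, 31, 37, 41, 43, 47, 53, 59, 61, 67, 71, 73, 79, 83, 89, 97, 101, 103, 107, 109, 113, 127, 131, 137, 139, 149, 151, 157, 163, 167, 173, 179, 181]. Summing 1/p over these primes: 10408867916382550633331528920459565913027063402071390584941986323453055203/5397346292805549782720214077673687806275517530364350655459511599582614290 ≈ 1.9285. Mertens estimate ln ln(182) + 0.2615 ≈ 1.9109.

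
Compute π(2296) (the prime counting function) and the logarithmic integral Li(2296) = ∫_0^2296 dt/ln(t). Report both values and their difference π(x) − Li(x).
π(2296) = 341;  Li(2296) ≈ 353.39;  π(x) − Li(x) ≈ -12.39.

Direct count of primes ≤ 2296 gives π(2296) = 341. Numerical evaluation of the logarithmic integral gives Li(2296) ≈ 353.39. The difference π(x) − Li(x) ≈ -12.39 is typically negative for small/moderate x (Li(x) overestimates), though Littlewood's theorem shows this sign changes infinitely often.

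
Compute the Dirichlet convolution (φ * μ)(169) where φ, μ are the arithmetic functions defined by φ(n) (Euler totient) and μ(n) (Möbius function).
(φ * μ)(169) = 144

Divisors of 169: [1, 13, 169]. For each d | 169:
  d = 1: φ(1) · μ(169/1) = 1 · 0 = 0
  d = 13: φ(13) · μ(169/13) = 12 · -1 = -12
  d = 169: φ(169) · μ(169/169) = 156 · 1 = 156
Summing: (φ * μ)(169) = 0 + -12 + 156 = 144.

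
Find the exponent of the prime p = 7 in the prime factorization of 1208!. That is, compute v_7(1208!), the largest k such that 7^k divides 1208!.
v_7(1208!) = 199

Legendre's formula: v_p(n!) = Σ_{k ≥ 1} ⌊n / p^k⌋. For p = 7, n = 1208, the terms are:
  ⌊1208/7^1⌋ = ⌊1208/7⌋ = 172
  ⌊1208/7^2⌋ = ⌊1208/49⌋ = 24
  ⌊1208/7^3⌋ = ⌊1208/343⌋ = 3
(the next term ⌊1208/7^4⌋ = 0, terminating the sum). Summing: v_7(1208!) = 172 + 24 + 3 = 199.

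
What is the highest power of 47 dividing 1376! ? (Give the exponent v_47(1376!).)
v_47(1376!) = 29

Legendre's formula: v_p(n!) = Σ_{k ≥ 1} ⌊n / p^k⌋. For p = 47, n = 1376, the terms are:
  ⌊1376/47^1⌋ = ⌊1376/47⌋ = 29
(the next term ⌊1376/47^2⌋ = 0, terminating the sum). Summing: v_47(1376!) = 29 = 29.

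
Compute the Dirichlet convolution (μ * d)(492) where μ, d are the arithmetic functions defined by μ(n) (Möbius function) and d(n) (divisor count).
(μ * d)(492) = 1

Divisors of 492: [1, 2, 3, 4, 6, 12, 41, 82, 123, 164, 246, 492]. For each d | 492:
  d = 1: μ(1) · d(492/1) = 1 · 12 = 12
  d = 2: μ(2) · d(492/2) = -1 · 8 = -8
  d = 3: μ(3) · d(492/3) = -1 · 6 = -6
  d = 4: μ(4) · d(492/4) = 0 · 4 = 0
  d = 6: μ(6) · d(492/6) = 1 · 4 = 4
  d = 12: μ(12) · d(492/12) = 0 · 2 = 0
  d = 41: μ(41) · d(492/41) = -1 · 6 = -6
  d = 82: μ(82) · d(492/82) = 1 · 4 = 4
  d = 123: μ(123) · d(492/123) = 1 · 3 = 3
  d = 164: μ(164) · d(492/164) = 0 · 2 = 0
  d = 246: μ(246) · d(492/246) = -1 · 2 = -2
  d = 492: μ(492) · d(492/492) = 0 · 1 = 0
Summing: (μ * d)(492) = 12 + -8 + -6 + 0 + 4 + 0 + -6 + 4 + 3 + 0 + -2 + 0 = 1.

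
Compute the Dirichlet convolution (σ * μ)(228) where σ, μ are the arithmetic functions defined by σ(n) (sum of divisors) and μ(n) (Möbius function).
(σ * μ)(228) = 228

Divisors of 228: [1, 2, 3, 4, 6, 12, 19, 38, 57, 76, 114, 228]. For each d | 228:
  d = 1: σ(1) · μ(228/1) = 1 · 0 = 0
  d = 2: σ(2) · μ(228/2) = 3 · -1 = -3
  d = 3: σ(3) · μ(228/3) = 4 · 0 = 0
  d = 4: σ(4) · μ(228/4) = 7 · 1 = 7
  d = 6: σ(6) · μ(228/6) = 12 · 1 = 12
  d = 12: σ(12) · μ(228/12) = 28 · -1 = -28
  d = 19: σ(19) · μ(228/19) = 20 · 0 = 0
  d = 38: σ(38) · μ(228/38) = 60 · 1 = 60
  d = 57: σ(57) · μ(228/57) = 80 · 0 = 0
  d = 76: σ(76) · μ(228/76) = 140 · -1 = -140
  d = 114: σ(114) · μ(228/114) = 240 · -1 = -240
  d = 228: σ(228) · μ(228/228) = 560 · 1 = 560
Summing: (σ * μ)(228) = 0 + -3 + 0 + 7 + 12 + -28 + 0 + 60 + 0 + -140 + -240 + 560 = 228.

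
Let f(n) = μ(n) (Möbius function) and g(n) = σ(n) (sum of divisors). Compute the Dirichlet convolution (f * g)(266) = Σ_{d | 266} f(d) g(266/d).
(μ * σ)(266) = 266

Divisors of 266: [1, 2, 7, 14, 19, 38, 133, 266]. For each d | 266:
  d = 1: μ(1) · σ(266/1) = 1 · 480 = 480
  d = 2: μ(2) · σ(266/2) = -1 · 160 = -160
  d = 7: μ(7) · σ(266/7) = -1 · 60 = -60
  d = 14: μ(14) · σ(266/14) = 1 · 20 = 20
  d = 19: μ(19) · σ(266/19) = -1 · 24 = -24
  d = 38: μ(38) · σ(266/38) = 1 · 8 = 8
  d = 133: μ(133) · σ(266/133) = 1 · 3 = 3
  d = 266: μ(266) · σ(266/266) = -1 · 1 = -1
Summing: (μ * σ)(266) = 480 + -160 + -60 + 20 + -24 + 8 + 3 + -1 = 266.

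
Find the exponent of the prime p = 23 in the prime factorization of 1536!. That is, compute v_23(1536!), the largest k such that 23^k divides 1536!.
v_23(1536!) = 68

Legendre's formula: v_p(n!) = Σ_{k ≥ 1} ⌊n / p^k⌋. For p = 23, n = 1536, the terms are:
  ⌊1536/23^1⌋ = ⌊1536/23⌋ = 66
  ⌊1536/23^2⌋ = ⌊1536/529⌋ = 2
(the next term ⌊1536/23^3⌋ = 0, terminating the sum). Summing: v_23(1536!) = 66 + 2 = 68.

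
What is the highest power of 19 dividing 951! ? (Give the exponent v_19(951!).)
v_19(951!) = 52

Legendre's formula: v_p(n!) = Σ_{k ≥ 1} ⌊n / p^k⌋. For p = 19, n = 951, the terms are:
  ⌊951/19^1⌋ = ⌊951/19⌋ = 50
  ⌊951/19^2⌋ = ⌊951/361⌋ = 2
(the next term ⌊951/19^3⌋ = 0, terminating the sum). Summing: v_19(951!) = 50 + 2 = 52.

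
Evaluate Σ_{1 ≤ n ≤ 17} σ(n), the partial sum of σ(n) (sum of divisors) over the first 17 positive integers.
Σ_{n ≤ 17} σ(n) = 238

Compute σ(n) for each 1 ≤ n ≤ 17: σ(1) = 1, σ(2) = 3, σ(3) = 4, σ(4) = 7, σ(5) = 6, σ(6) = 12, σ(7) = 8, σ(8) = 15, σ(9) = 13, σ(10) = 18, σ(11) = 12, σ(12) = 28, σ(13) = 14, σ(14) = 24, σ(15) = 24, σ(16) = 31, σ(17) = 18. Summing all 17 values: 238. (Average order: Σ_{n ≤ x} σ(n) ~ (π²/12) x². For x = 17, (π²/12)·17² ≈ 237.69.)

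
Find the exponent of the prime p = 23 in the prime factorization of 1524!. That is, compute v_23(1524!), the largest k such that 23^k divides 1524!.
v_23(1524!) = 68

Legendre's formula: v_p(n!) = Σ_{k ≥ 1} ⌊n / p^k⌋. For p = 23, n = 1524, the terms are:
  ⌊1524/23^1⌋ = ⌊1524/23⌋ = 66
  ⌊1524/23^2⌋ = ⌊1524/529⌋ = 2
(the next term ⌊1524/23^3⌋ = 0, terminating the sum). Summing: v_23(1524!) = 66 + 2 = 68.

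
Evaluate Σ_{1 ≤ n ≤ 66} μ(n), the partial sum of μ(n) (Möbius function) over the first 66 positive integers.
Σ_{n ≤ 66} μ(n) = -1

Compute μ(n) for each 1 ≤ n ≤ 66: μ(1) = 1, μ(2) = -1, μ(3) = -1, μ(4) = 0, μ(5) = -1, μ(6) = 1, μ(7) = -1, μ(8) = 0, μ(9) = 0, μ(10) = 1, μ(11) = -1, μ(12) = 0, μ(13) = -1, μ(14) = 1, μ(15) = 1, μ(16) = 0, μ(17) = -1, μ(18) = 0, μ(19) = -1, μ(20) = 0, μ(21) = 1, μ(22) = 1, μ(23) = -1, μ(24) = 0, μ(25) = 0, μ(26) = 1, μ(27) = 0, μ(28) = 0, μ(29) = -1, μ(30) = -1, μ(31) = -1, μ(32) = 0, μ(33) = 1, μ(34) = 1, μ(35) = 1, μ(36) = 0, μ(37) = -1, μ(38) = 1, μ(39) = 1, μ(40) = 0, μ(41) = -1, μ(42) = -1, μ(43) = -1, μ(44) = 0, μ(45) = 0, μ(46) = 1, μ(47) = -1, μ(48) = 0, μ(49) = 0, μ(50) = 0, μ(51) = 1, μ(52) = 0, μ(53) = -1, μ(54) = 0, μ(55) = 1, μ(56) = 0, μ(57) = 1, μ(58) = 1, μ(59) = -1, μ(60) = 0, μ(61) = -1, μ(62) = 1, μ(63) = 0, μ(64) = 0, μ(65) = 1, μ(66) = -1. Summing all 66 values: -1. (Mertens function M(x) = Σ_{n ≤ x} μ(n); on average M(x) should be small (PNT ⟺ M(x) = o(x)).)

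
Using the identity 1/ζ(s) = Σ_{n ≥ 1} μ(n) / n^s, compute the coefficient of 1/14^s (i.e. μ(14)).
μ(14) = 1

Factor n = 14 = 2 · 7. μ(n) = 0 if any exponent ≥ 2 (not squarefree); otherwise μ(n) = (−1)^{ω(n)} where ω(n) is the number of distinct prime factors. Applying: μ(14) = 1.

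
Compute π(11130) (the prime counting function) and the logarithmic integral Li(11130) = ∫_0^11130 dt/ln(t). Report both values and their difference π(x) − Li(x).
π(11130) = 1348;  Li(11130) ≈ 1368.11;  π(x) − Li(x) ≈ -20.11.

Direct count of primes ≤ 11130 gives π(11130) = 1348. Numerical evaluation of the logarithmic integral gives Li(11130) ≈ 1368.11. The difference π(x) − Li(x) ≈ -20.11 is typically negative for small/moderate x (Li(x) overestimates), though Littlewood's theorem shows this sign changes infinitely often.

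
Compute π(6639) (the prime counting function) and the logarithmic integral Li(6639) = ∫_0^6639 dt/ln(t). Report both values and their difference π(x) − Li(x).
π(6639) = 856;  Li(6639) ≈ 873.44;  π(x) − Li(x) ≈ -17.44.

Direct count of primes ≤ 6639 gives π(6639) = 856. Numerical evaluation of the logarithmic integral gives Li(6639) ≈ 873.44. The difference π(x) − Li(x) ≈ -17.44 is typically negative for small/moderate x (Li(x) overestimates), though Littlewood's theorem shows this sign changes infinitely often.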